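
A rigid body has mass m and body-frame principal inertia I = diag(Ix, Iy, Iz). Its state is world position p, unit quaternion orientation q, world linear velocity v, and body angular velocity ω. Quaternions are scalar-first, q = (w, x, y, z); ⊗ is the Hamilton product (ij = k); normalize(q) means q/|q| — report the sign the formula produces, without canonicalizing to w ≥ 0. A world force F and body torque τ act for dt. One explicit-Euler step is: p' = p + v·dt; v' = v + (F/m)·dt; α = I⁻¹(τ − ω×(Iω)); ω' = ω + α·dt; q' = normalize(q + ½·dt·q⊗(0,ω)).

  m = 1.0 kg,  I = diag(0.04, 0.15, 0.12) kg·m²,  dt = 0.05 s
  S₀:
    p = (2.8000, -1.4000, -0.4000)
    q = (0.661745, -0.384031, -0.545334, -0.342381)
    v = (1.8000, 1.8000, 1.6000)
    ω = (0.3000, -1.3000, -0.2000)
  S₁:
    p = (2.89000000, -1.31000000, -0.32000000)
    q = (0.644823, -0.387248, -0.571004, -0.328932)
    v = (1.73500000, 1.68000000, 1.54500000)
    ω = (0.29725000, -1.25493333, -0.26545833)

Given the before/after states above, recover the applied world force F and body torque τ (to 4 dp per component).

F = (-1.3000, -2.4000, -1.1000)
τ = (-0.0100, 0.1400, -0.2000)

Δω = ω₁−ω₀ = (-0.00275000, 0.04506667, -0.06545833)
gyro term ω₀×Iω₀ = (-0.0078, 0.0048, -0.0429)
applied torque τ = (-0.0100, 0.1400, -0.2000)
velocity change Δv = (-0.06500000, -0.12000000, -0.05500000)
m·(v₁−v₀)/dt = (-1.3000, -2.4000, -1.1000)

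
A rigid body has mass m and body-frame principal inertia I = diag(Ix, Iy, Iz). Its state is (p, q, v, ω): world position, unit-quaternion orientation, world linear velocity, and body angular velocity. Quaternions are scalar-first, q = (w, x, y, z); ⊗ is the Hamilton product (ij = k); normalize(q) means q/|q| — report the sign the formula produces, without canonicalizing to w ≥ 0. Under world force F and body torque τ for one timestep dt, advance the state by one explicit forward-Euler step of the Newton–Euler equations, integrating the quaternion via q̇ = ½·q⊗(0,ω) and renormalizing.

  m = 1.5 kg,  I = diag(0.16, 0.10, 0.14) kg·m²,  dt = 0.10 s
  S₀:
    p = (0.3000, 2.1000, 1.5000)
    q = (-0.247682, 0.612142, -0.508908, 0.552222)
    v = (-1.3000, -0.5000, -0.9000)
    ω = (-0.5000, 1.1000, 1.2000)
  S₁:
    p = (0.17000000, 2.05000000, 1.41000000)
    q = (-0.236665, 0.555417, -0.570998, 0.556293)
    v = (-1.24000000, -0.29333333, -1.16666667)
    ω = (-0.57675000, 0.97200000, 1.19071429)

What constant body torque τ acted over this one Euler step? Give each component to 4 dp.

τ = (-0.0700, -0.1400, 0.0200)

rate change Δω = (-0.07675000, -0.12800000, -0.00928571)
I·α + gyro = (-0.0700, -0.1400, 0.0200)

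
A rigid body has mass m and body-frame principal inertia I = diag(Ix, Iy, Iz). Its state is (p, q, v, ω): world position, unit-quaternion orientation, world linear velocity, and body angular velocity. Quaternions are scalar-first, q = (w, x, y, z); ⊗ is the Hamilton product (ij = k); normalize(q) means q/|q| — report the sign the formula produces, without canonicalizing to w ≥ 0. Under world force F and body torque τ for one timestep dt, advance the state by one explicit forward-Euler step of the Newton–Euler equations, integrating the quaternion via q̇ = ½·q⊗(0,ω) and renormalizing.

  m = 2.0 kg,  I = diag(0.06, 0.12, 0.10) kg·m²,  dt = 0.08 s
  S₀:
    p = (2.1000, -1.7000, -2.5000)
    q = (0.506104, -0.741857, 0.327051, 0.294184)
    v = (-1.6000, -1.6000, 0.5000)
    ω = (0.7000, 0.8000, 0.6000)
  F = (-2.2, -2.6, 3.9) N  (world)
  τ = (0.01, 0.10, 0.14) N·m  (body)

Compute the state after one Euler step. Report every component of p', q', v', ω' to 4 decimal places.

ω×(Iω) gyroscopic = (-0.0096, -0.0168, 0.0336)
α = I⁻¹(τ − ω×Iω) = (0.3267, 0.9733, 1.0640)
ω + α·dt = (0.7261, 0.8779, 0.6851)
q⊗(0,ω) = (0.0811487, 0.3151562, 1.0559262, -0.5187589)
q' = normalize(q + ½dt·q⊗(0,ω)) = (0.5087, -0.7284, 0.3688, 0.2731)
a = F/m = (-1.1000, -1.3000, 1.9500)
new position p' = (1.9720, -1.8280, -2.4600)
v + (F/m)dt = (-1.6880, -1.7040, 0.6560)

p' = (1.9720, -1.8280, -2.4600)
q' = (0.5087, -0.7284, 0.3688, 0.2731)
v' = (-1.6880, -1.7040, 0.6560)
ω' = (0.7261, 0.8779, 0.6851)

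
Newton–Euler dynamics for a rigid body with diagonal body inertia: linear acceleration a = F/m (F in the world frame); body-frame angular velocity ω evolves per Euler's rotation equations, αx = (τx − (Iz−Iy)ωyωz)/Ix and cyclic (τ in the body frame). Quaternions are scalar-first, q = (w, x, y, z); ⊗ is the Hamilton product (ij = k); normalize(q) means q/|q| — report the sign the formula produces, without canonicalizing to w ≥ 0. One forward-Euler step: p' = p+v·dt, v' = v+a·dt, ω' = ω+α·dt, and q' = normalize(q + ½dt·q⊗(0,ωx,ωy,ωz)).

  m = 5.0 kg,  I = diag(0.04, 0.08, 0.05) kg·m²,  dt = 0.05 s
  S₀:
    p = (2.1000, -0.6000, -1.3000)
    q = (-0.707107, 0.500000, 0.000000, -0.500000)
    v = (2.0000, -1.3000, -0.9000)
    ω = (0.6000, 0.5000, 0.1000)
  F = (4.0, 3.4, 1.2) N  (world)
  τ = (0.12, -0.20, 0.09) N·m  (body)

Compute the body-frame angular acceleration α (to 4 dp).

α = (3.0375, -2.4925, 1.5600)

ω×(Iω) gyroscopic = (-0.0015, -0.0006, 0.0120)
(τ − ω×Iω)/I = (3.0375, -2.4925, 1.5600)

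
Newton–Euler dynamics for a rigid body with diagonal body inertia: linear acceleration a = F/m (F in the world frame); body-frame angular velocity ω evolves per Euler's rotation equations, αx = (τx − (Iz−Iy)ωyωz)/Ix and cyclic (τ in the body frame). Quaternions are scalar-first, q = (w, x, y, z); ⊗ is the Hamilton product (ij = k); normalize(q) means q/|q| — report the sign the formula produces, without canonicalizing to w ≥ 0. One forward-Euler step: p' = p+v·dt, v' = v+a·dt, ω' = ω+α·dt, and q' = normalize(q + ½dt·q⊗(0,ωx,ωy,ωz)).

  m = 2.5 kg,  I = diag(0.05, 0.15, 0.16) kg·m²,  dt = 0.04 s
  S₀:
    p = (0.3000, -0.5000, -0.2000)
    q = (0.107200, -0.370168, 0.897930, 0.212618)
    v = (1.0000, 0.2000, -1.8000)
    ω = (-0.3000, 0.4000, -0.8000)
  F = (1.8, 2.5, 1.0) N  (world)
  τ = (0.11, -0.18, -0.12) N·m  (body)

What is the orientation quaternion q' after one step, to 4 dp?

Hamilton product q⊗(0,ω) = (-0.3001280, -0.8355512, -0.3170398, 0.0355518)
q' = normalize(q + ½dt·q⊗(0,ω)) = (0.1012, -0.3868, 0.8914, 0.2133)

q' = (0.1012, -0.3868, 0.8914, 0.2133)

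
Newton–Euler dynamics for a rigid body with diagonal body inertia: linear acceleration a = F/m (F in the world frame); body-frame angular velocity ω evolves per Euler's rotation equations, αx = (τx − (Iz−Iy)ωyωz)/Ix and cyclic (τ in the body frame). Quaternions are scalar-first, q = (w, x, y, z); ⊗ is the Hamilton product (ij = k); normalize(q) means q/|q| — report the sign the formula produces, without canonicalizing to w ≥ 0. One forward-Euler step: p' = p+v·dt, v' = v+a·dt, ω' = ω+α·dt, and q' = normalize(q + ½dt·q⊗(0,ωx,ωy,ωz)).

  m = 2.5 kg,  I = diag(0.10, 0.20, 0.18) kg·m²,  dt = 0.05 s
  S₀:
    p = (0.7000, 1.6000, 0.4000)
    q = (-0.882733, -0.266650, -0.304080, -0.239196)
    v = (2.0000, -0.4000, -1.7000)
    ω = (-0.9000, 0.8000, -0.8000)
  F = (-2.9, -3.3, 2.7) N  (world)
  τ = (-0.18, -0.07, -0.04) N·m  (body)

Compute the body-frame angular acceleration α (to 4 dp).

ω×(Iω) gyroscopic = (0.0128, -0.0576, -0.0720)
α = I⁻¹(τ − ω×Iω) = (-1.9280, -0.0620, 0.1778)

α = (-1.9280, -0.0620, 0.1778)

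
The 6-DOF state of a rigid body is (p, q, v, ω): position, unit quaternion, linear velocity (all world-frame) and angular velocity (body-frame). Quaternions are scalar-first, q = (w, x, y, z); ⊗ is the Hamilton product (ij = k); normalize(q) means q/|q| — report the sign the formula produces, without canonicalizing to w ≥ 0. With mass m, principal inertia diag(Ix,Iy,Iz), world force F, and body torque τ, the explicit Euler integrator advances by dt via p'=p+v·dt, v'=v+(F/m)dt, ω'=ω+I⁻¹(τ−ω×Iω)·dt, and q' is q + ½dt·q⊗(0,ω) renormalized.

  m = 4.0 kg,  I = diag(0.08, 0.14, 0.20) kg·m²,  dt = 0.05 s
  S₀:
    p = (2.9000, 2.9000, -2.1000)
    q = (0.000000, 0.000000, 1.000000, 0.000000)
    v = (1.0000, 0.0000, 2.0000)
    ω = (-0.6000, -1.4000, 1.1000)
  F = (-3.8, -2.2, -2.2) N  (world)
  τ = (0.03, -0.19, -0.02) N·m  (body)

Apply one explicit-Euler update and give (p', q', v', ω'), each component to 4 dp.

p' = (2.9500, 2.9000, -2.0000)
q' = (0.0350, 0.0275, 0.9989, 0.0150)
v' = (0.9525, -0.0275, 1.9725)
ω' = (-0.5235, -1.4961, 1.0824)

precession coupling ω×(Iω) = (-0.0924, 0.0792, 0.0504)
(τ − ω×Iω)/I = (1.5300, -1.9229, -0.3520)
ω' = ω + α·dt = (-0.5235, -1.4961, 1.0824)
q⊗(0,ω) = (1.4000000, 1.1000000, 0.0000000, 0.6000000)
updated quaternion q' = (0.0350, 0.0275, 0.9989, 0.0150)
a = F/m = (-0.9500, -0.5500, -0.5500)
p + v·dt = (2.9500, 2.9000, -2.0000)
v + (F/m)dt = (0.9525, -0.0275, 1.9725)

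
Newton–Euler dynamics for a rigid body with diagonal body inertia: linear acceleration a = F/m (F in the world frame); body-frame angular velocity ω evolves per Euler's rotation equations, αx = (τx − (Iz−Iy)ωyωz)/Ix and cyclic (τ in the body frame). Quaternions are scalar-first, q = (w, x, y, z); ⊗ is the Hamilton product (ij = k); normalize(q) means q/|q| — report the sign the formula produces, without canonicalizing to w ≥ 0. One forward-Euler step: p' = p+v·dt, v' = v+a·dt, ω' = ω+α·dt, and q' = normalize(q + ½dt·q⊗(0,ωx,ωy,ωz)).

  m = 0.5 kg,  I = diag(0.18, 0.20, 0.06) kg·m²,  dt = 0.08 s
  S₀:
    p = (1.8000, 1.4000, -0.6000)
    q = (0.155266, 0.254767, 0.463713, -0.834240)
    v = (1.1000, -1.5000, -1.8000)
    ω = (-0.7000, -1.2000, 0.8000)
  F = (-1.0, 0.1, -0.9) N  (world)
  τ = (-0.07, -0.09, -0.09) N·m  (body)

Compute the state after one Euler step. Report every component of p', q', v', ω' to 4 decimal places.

a = F/m = (-2.0000, 0.2000, -1.8000)
p + v·dt = (1.8880, 1.2800, -0.7440)
v' = v + a·dt = (0.9400, -1.4840, -1.9440)
gyro term ω×Iω = (0.1344, -0.0672, 0.0168)
α = I⁻¹(τ − ω×Iω) = (-1.1356, -0.1140, -1.7800)
new body rate ω' = (-0.7908, -1.2091, 0.6576)
Hamilton product q⊗(0,ω) = (1.4021845, -0.7388038, 0.1938352, 0.1430915)
q + ½dt·q⊗(0,ω), renormalized = (0.2109, 0.2248, 0.4705, -0.8268)

p' = (1.8880, 1.2800, -0.7440)
q' = (0.2109, 0.2248, 0.4705, -0.8268)
v' = (0.9400, -1.4840, -1.9440)
ω' = (-0.7908, -1.2091, 0.6576)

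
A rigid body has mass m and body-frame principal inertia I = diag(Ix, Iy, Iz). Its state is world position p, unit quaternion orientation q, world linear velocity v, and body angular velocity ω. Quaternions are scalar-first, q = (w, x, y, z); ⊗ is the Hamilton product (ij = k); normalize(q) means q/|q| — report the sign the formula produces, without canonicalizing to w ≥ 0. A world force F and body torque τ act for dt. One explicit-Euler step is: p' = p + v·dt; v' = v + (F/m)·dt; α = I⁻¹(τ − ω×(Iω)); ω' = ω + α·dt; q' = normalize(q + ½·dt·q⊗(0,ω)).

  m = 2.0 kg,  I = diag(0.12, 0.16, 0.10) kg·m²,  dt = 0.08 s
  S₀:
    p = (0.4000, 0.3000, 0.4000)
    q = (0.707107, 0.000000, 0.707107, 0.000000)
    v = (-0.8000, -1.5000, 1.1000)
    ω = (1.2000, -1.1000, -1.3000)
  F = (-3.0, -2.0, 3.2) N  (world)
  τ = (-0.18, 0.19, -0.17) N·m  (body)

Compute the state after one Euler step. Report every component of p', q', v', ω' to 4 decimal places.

α = I⁻¹(τ − ω×Iω) = (-0.7850, 1.3825, -1.1720)
ω' = ω + α·dt = (1.1372, -0.9894, -1.3938)
q⊗(0,ω) = (0.7778177, -0.0707107, -0.7778177, -1.7677675)
q' = normalize(q + ½dt·q⊗(0,ω)) = (0.7357, -0.0028, 0.6737, -0.0705)
new position p' = (0.3360, 0.1800, 0.4880)
new velocity v' = (-0.9200, -1.5800, 1.2280)

p' = (0.3360, 0.1800, 0.4880)
q' = (0.7357, -0.0028, 0.6737, -0.0705)
v' = (-0.9200, -1.5800, 1.2280)
ω' = (1.1372, -0.9894, -1.3938)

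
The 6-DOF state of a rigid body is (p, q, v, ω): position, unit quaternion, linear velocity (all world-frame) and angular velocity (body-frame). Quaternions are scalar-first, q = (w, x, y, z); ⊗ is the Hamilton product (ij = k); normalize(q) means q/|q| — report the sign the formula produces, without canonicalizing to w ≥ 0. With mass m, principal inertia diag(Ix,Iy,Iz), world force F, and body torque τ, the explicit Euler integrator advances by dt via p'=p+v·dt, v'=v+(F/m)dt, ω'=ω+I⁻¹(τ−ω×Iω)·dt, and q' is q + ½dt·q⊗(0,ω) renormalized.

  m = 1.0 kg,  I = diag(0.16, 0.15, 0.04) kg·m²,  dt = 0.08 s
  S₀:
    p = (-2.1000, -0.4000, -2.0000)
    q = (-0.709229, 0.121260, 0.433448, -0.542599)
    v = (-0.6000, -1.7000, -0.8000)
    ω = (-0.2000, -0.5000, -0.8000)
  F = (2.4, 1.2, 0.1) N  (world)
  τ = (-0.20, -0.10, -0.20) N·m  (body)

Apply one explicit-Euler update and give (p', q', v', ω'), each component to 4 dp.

p' = (-2.1480, -0.5360, -2.0640)
q' = (-0.7164, 0.1021, 0.4555, -0.5185)
v' = (-0.4080, -1.6040, -0.7920)
ω' = (-0.2780, -0.5636, -1.1980)

ω×(Iω) gyroscopic = (-0.0440, 0.0192, -0.0010)
(τ − ω×Iω)/I = (-0.9750, -0.7947, -4.9750)
ω + α·dt = (-0.2780, -0.5636, -1.1980)
Hamilton product q⊗(0,ω) = (-0.1931032, -0.4762121, 0.5601423, 0.5934428)
updated quaternion q' = (-0.7164, 0.1021, 0.4555, -0.5185)
a = (2.4000, 1.2000, 0.1000)
p + v·dt = (-2.1480, -0.5360, -2.0640)
v + (F/m)dt = (-0.4080, -1.6040, -0.7920)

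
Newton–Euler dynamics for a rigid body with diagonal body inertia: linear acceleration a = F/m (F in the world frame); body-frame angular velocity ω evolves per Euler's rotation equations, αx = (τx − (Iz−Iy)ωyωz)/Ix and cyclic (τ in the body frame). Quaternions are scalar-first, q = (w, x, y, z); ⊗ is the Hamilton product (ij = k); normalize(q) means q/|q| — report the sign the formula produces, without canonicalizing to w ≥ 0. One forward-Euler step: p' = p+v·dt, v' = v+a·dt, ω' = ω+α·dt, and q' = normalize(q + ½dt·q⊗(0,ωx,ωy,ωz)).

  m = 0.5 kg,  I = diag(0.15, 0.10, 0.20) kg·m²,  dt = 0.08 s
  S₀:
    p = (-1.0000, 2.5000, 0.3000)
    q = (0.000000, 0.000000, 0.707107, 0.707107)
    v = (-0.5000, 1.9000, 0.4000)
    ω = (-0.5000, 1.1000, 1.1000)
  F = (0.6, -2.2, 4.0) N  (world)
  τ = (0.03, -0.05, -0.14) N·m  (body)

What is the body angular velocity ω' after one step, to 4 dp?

ω' = (-0.5485, 1.0380, 1.0330)

precession coupling ω×(Iω) = (0.1210, 0.0275, 0.0275)
(τ − ω×Iω)/I = (-0.6067, -0.7750, -0.8375)
ω + α·dt = (-0.5485, 1.0380, 1.0330)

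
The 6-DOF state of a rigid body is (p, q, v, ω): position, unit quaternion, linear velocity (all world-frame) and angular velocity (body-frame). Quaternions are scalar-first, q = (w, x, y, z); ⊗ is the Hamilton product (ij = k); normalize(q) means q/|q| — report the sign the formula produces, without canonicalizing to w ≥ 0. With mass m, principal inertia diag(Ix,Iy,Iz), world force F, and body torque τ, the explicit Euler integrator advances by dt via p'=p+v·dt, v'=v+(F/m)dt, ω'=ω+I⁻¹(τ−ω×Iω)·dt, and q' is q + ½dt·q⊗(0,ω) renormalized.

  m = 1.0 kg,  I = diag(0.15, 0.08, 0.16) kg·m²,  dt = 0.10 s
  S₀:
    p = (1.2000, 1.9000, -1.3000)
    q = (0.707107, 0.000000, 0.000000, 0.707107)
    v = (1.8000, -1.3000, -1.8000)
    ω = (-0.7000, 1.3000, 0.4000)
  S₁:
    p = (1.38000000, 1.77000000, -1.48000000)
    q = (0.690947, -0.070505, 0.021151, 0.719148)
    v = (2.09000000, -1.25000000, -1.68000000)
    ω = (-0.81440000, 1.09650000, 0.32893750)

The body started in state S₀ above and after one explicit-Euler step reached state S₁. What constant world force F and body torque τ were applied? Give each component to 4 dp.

F = (2.9000, 0.5000, 1.2000)
τ = (-0.1300, -0.1600, -0.0500)

velocity change Δv = (0.29000000, 0.05000000, 0.12000000)
applied force F = (2.9000, 0.5000, 1.2000)
ω₁ − ω₀ = (-0.11440000, -0.20350000, -0.07106250)
τ = I·(Δω/dt) + ω₀×(Iω₀) = (-0.1300, -0.1600, -0.0500)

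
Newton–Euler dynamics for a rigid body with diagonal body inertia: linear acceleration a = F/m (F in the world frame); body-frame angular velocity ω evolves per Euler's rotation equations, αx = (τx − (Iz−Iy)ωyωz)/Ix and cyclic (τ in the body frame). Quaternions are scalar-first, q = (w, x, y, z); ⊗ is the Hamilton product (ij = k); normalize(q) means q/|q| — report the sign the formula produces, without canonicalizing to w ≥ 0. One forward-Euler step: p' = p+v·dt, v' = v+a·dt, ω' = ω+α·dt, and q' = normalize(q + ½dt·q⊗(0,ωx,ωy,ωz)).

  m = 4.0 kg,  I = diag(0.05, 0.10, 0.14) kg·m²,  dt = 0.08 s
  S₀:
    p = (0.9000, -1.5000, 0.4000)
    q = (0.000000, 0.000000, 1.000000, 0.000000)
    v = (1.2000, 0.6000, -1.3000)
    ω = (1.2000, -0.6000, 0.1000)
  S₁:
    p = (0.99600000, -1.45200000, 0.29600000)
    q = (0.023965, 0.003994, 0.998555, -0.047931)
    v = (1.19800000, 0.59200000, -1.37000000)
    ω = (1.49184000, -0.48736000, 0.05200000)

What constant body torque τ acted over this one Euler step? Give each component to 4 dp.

ω₁ − ω₀ = (0.29184000, 0.11264000, -0.04800000)
applied torque τ = (0.1800, 0.1300, -0.1200)

τ = (0.1800, 0.1300, -0.1200)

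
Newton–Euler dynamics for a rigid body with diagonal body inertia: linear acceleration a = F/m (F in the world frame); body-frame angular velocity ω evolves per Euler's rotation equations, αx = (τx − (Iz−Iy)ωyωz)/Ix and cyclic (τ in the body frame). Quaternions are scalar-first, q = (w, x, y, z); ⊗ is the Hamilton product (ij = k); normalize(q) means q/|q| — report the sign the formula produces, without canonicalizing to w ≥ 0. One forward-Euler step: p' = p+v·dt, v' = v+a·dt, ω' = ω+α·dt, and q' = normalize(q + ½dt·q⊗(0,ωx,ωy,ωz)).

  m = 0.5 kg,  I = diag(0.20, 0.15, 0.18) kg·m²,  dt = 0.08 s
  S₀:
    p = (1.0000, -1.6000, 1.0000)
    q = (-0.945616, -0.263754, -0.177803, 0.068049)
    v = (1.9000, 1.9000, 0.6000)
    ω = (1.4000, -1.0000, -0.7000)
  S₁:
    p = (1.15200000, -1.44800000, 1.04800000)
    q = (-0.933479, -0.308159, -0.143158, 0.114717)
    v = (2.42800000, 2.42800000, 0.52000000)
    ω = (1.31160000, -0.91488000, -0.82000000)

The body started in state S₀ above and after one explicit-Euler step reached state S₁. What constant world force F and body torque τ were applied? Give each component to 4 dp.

F = (3.3000, 3.3000, -0.5000)
τ = (-0.2000, 0.1400, -0.2000)

velocity change Δv = (0.52800000, 0.52800000, -0.08000000)
applied force F = (3.3000, 3.3000, -0.5000)
Δω = ω₁−ω₀ = (-0.08840000, 0.08512000, -0.12000000)
ω₀×(Iω₀) = (0.0210, -0.0196, 0.0700)
τ = I·(Δω/dt) + ω₀×(Iω₀) = (-0.2000, 0.1400, -0.2000)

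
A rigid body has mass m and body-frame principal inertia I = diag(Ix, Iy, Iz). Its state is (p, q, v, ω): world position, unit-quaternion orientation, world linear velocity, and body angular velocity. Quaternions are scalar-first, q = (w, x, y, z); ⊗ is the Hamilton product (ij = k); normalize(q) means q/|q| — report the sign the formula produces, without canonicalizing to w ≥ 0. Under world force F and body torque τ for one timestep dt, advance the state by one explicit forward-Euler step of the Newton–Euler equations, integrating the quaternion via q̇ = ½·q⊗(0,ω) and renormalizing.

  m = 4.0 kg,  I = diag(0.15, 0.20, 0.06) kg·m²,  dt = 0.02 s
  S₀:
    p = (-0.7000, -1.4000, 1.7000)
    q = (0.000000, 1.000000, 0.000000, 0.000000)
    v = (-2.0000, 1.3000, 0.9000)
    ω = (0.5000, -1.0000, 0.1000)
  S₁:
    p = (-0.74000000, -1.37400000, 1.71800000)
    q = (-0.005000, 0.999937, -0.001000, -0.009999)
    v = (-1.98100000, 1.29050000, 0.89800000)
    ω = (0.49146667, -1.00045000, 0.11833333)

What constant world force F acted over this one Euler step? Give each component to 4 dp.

F = (3.8000, -1.9000, -0.4000)

Δv = v₁−v₀ = (0.01900000, -0.00950000, -0.00200000)
m·(v₁−v₀)/dt = (3.8000, -1.9000, -0.4000)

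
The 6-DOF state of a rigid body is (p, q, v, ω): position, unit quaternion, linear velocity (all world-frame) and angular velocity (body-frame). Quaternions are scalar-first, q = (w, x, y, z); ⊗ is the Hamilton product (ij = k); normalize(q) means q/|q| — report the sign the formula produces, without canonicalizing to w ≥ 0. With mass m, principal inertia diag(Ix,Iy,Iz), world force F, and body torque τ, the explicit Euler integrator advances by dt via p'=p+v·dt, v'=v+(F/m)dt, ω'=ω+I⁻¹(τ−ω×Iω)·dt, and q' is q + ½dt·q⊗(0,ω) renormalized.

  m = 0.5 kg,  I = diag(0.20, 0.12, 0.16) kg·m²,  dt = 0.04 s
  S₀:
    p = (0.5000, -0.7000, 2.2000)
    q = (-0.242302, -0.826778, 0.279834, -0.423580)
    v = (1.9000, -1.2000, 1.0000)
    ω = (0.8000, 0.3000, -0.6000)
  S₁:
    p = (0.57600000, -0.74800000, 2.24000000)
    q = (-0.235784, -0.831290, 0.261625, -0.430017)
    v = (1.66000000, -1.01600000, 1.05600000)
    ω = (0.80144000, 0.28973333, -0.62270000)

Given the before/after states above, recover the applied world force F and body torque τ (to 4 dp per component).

F = (-3.0000, 2.3000, 0.7000)
τ = (0.0000, -0.0500, -0.1100)

ω₁ − ω₀ = (0.00144000, -0.01026667, -0.02270000)
gyro term ω₀×Iω₀ = (-0.0072, -0.0192, -0.0192)
applied torque τ = (0.0000, -0.0500, -0.1100)
Δv = v₁−v₀ = (-0.24000000, 0.18400000, 0.05600000)
m·(v₁−v₀)/dt = (-3.0000, 2.3000, 0.7000)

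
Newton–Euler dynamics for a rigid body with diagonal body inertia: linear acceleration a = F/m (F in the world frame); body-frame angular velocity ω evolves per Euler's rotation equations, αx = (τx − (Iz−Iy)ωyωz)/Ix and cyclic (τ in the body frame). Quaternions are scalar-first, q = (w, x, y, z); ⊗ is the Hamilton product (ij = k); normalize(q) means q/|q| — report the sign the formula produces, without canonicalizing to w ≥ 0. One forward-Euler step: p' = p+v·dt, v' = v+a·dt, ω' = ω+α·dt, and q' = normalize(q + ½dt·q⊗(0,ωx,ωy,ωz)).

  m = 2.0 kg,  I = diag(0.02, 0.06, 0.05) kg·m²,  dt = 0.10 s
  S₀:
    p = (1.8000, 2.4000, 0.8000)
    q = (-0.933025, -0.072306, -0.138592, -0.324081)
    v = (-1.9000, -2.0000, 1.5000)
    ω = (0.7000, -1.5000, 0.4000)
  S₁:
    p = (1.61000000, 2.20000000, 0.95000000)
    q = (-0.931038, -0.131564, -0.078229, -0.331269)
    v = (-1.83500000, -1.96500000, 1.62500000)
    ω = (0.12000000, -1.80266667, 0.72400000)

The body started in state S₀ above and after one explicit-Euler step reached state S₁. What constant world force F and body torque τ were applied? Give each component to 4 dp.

Δω = ω₁−ω₀ = (-0.58000000, -0.30266667, 0.32400000)
τ = I·(Δω/dt) + ω₀×(Iω₀) = (-0.1100, -0.1900, 0.1200)
Δv = v₁−v₀ = (0.06500000, 0.03500000, 0.12500000)
applied force F = (1.3000, 0.7000, 2.5000)

F = (1.3000, 0.7000, 2.5000)
τ = (-0.1100, -0.1900, 0.1200)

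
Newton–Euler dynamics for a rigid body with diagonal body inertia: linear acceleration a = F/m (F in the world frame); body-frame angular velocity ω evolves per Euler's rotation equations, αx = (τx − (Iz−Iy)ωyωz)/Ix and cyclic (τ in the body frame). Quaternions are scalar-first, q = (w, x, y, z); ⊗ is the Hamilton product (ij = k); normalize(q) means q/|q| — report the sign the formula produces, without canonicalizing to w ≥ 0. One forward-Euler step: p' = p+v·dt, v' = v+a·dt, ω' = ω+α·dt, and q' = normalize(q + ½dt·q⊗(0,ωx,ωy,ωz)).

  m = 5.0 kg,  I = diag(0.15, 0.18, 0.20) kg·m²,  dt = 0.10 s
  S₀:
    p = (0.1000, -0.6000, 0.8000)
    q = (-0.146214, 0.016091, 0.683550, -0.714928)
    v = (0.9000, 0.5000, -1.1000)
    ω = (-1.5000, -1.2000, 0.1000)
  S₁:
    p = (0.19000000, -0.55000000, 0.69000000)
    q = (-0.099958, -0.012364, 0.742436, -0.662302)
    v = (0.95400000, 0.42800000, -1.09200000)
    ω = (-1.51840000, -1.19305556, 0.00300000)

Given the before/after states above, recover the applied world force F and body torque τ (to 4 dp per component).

ω₁ − ω₀ = (-0.01840000, 0.00694444, -0.09700000)
τ = I·(Δω/dt) + ω₀×(Iω₀) = (-0.0300, 0.0200, -0.1400)
v₁ − v₀ = (0.05400000, -0.07200000, 0.00800000)
applied force F = (2.7000, -3.6000, 0.4000)

F = (2.7000, -3.6000, 0.4000)
τ = (-0.0300, 0.0200, -0.1400)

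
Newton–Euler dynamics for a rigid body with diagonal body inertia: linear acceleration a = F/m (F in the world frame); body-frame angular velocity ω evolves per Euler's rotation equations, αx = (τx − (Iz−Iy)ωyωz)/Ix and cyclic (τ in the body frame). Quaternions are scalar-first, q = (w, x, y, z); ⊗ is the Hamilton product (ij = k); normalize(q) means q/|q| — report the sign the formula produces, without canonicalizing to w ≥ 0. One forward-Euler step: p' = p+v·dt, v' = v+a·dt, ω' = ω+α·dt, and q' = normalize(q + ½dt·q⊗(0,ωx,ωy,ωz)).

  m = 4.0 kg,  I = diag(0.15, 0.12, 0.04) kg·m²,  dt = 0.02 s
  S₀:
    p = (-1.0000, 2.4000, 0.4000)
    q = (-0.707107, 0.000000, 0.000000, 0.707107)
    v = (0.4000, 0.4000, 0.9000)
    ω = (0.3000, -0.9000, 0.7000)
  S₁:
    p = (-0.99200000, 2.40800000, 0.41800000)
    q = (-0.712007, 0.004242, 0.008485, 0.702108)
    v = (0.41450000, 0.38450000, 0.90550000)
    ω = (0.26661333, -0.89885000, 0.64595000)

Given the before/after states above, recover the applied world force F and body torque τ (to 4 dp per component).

F = (2.9000, -3.1000, 1.1000)
τ = (-0.2000, 0.0300, -0.1000)

Δω = ω₁−ω₀ = (-0.03338667, 0.00115000, -0.05405000)
τ = I·(Δω/dt) + ω₀×(Iω₀) = (-0.2000, 0.0300, -0.1000)
Δv = v₁−v₀ = (0.01450000, -0.01550000, 0.00550000)
applied force F = (2.9000, -3.1000, 1.1000)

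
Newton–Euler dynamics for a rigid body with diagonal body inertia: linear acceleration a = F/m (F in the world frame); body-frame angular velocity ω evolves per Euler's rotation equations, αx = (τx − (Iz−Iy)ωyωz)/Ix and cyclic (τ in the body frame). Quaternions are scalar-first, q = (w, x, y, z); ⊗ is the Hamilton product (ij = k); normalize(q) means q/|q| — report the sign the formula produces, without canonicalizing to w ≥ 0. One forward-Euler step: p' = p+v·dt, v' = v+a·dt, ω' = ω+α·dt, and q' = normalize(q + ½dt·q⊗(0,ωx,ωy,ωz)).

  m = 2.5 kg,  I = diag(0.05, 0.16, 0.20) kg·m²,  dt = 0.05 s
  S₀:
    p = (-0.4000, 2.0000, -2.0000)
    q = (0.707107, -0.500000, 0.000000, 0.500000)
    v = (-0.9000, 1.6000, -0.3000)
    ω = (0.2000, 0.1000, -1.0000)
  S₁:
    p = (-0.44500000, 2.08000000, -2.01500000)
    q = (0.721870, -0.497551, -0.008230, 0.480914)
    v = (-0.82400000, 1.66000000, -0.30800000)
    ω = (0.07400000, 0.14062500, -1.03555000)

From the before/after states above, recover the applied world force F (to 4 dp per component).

v₁ − v₀ = (0.07600000, 0.06000000, -0.00800000)
applied force F = (3.8000, 3.0000, -0.4000)

F = (3.8000, 3.0000, -0.4000)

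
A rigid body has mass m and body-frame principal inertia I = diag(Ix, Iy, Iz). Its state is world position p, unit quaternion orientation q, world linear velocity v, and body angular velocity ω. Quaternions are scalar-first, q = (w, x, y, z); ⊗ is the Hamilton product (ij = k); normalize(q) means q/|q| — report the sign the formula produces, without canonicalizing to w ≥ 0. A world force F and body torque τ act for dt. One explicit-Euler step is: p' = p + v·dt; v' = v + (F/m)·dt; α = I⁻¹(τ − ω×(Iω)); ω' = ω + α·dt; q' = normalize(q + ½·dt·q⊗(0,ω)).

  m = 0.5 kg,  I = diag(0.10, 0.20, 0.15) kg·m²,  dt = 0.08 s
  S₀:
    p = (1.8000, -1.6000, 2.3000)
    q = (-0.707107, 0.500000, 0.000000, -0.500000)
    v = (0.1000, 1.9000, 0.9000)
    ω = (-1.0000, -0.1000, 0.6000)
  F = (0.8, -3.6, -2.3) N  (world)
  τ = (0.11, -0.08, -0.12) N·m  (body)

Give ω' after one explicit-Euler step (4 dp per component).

ω' = (-0.9144, -0.1440, 0.5307)

ω×(Iω) gyroscopic = (0.0030, 0.0300, 0.0100)
(τ − ω×Iω)/I = (1.0700, -0.5500, -0.8667)
new body rate ω' = (-0.9144, -0.1440, 0.5307)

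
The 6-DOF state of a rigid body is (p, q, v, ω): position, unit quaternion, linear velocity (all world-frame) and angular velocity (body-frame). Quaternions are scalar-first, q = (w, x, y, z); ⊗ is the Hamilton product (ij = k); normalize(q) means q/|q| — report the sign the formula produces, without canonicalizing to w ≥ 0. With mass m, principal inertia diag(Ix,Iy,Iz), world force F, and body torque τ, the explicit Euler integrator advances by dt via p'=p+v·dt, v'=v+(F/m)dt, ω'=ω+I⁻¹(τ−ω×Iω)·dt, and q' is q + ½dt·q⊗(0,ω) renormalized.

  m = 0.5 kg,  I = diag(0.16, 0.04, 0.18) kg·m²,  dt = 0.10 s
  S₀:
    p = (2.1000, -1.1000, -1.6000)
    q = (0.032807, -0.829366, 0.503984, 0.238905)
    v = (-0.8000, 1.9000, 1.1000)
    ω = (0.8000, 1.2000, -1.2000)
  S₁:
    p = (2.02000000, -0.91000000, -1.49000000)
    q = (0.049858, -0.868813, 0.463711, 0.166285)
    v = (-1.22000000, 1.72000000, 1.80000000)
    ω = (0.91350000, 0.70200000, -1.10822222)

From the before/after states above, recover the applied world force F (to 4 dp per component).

velocity change Δv = (-0.42000000, -0.18000000, 0.70000000)
applied force F = (-2.1000, -0.9000, 3.5000)

F = (-2.1000, -0.9000, 3.5000)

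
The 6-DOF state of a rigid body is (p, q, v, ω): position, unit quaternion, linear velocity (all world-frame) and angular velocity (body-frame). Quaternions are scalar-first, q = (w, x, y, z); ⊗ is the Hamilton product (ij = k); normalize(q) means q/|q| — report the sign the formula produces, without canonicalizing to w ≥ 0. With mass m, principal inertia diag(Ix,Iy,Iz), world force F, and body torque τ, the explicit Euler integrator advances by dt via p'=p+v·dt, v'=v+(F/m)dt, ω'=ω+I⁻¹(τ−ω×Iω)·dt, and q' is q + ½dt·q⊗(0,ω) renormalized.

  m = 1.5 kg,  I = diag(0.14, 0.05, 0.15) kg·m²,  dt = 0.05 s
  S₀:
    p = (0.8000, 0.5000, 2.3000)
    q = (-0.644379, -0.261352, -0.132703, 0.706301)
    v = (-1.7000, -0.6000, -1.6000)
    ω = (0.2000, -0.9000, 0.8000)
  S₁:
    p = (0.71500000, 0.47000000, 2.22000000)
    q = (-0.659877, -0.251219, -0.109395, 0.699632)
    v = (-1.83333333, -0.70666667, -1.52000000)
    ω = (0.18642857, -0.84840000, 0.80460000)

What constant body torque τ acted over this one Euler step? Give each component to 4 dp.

ω₁ − ω₀ = (-0.01357143, 0.05160000, 0.00460000)
gyro term ω₀×Iω₀ = (-0.0720, -0.0016, 0.0162)
τ = I·(Δω/dt) + ω₀×(Iω₀) = (-0.1100, 0.0500, 0.0300)

τ = (-0.1100, 0.0500, 0.0300)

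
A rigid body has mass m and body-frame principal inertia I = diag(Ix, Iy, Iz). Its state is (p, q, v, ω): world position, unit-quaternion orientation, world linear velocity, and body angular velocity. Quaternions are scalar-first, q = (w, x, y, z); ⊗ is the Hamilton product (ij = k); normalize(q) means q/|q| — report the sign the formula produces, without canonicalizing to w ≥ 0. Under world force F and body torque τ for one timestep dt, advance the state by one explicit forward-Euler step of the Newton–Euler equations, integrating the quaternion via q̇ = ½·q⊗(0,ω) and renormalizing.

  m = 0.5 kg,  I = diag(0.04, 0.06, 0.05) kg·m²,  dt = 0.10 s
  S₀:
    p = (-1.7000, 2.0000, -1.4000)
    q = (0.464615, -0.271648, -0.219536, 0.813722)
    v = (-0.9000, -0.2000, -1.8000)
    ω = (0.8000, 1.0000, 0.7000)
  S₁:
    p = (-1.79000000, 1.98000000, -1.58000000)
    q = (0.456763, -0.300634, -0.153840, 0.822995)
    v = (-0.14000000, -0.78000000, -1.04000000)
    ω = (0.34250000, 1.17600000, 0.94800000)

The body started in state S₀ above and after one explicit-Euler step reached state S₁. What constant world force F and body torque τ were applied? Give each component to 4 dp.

F = (3.8000, -2.9000, 3.8000)
τ = (-0.1900, 0.1000, 0.1400)

Δω = ω₁−ω₀ = (-0.45750000, 0.17600000, 0.24800000)
gyro term ω₀×Iω₀ = (-0.0070, -0.0056, 0.0160)
applied torque τ = (-0.1900, 0.1000, 0.1400)
Δv = v₁−v₀ = (0.76000000, -0.58000000, 0.76000000)
F = m·Δv/dt = (3.8000, -2.9000, 3.8000)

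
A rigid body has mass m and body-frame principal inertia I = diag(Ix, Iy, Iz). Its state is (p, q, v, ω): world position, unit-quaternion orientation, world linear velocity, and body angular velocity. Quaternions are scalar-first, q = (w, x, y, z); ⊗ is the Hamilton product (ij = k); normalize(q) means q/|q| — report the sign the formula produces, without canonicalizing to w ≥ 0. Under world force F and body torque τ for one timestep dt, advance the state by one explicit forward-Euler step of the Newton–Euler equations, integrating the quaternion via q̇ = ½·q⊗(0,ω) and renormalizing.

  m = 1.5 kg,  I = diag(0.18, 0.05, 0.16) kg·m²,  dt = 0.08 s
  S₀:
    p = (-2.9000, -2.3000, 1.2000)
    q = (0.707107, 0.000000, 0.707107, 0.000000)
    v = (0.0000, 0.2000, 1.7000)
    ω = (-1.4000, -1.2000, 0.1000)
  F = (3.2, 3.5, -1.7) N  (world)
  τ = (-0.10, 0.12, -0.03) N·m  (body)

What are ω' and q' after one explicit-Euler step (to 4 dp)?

α = I⁻¹(τ − ω×Iω) = (-0.4822, 2.4560, 1.1775)
ω + α·dt = (-1.4386, -1.0035, 0.1942)
q⊗(0,ω) = (0.8485284, -0.9192391, -0.8485284, 1.0606605)
updated quaternion q' = (0.7390, -0.0367, 0.6713, 0.0423)

ω' = (-1.4386, -1.0035, 0.1942)
q' = (0.7390, -0.0367, 0.6713, 0.0423)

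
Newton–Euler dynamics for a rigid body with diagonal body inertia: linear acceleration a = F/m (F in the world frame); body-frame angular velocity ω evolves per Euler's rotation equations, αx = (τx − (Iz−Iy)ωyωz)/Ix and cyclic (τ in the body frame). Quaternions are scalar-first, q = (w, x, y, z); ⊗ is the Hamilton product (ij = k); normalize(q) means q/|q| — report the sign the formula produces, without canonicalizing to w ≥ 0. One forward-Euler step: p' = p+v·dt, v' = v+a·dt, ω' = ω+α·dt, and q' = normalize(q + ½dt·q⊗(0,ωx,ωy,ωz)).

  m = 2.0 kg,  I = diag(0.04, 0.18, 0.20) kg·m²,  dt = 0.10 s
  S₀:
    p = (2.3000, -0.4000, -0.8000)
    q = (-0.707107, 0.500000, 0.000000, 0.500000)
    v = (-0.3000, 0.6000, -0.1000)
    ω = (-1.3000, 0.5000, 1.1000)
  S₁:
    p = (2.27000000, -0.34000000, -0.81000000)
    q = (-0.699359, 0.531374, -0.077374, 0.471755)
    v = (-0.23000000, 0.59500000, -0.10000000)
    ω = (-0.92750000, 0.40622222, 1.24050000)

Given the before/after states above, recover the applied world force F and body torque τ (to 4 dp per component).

F = (1.4000, -0.1000, 0.0000)
τ = (0.1600, 0.0600, 0.1900)

Δω = ω₁−ω₀ = (0.37250000, -0.09377778, 0.14050000)
τ = I·(Δω/dt) + ω₀×(Iω₀) = (0.1600, 0.0600, 0.1900)
v₁ − v₀ = (0.07000000, -0.00500000, 0.00000000)
F = m·Δv/dt = (1.4000, -0.1000, 0.0000)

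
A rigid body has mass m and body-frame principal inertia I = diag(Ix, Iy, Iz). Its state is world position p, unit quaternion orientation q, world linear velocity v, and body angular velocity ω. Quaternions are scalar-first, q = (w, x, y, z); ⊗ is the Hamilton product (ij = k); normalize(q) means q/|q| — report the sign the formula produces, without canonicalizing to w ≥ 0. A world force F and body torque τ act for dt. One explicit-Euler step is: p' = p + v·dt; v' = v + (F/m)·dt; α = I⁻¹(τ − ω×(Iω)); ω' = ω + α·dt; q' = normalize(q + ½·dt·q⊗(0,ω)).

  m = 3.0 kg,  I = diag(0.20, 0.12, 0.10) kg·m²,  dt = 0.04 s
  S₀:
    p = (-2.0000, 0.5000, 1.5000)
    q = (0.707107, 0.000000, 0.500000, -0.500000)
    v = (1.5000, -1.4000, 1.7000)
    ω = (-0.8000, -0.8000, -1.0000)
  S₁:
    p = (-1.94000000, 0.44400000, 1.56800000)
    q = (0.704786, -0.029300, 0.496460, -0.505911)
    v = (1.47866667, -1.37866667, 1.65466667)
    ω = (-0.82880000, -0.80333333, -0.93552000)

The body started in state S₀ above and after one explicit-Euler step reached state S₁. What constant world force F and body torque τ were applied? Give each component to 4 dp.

Δω = ω₁−ω₀ = (-0.02880000, -0.00333333, 0.06448000)
I·α + gyro = (-0.1600, 0.0700, 0.1100)
velocity change Δv = (-0.02133333, 0.02133333, -0.04533333)
applied force F = (-1.6000, 1.6000, -3.4000)

F = (-1.6000, 1.6000, -3.4000)
τ = (-0.1600, 0.0700, 0.1100)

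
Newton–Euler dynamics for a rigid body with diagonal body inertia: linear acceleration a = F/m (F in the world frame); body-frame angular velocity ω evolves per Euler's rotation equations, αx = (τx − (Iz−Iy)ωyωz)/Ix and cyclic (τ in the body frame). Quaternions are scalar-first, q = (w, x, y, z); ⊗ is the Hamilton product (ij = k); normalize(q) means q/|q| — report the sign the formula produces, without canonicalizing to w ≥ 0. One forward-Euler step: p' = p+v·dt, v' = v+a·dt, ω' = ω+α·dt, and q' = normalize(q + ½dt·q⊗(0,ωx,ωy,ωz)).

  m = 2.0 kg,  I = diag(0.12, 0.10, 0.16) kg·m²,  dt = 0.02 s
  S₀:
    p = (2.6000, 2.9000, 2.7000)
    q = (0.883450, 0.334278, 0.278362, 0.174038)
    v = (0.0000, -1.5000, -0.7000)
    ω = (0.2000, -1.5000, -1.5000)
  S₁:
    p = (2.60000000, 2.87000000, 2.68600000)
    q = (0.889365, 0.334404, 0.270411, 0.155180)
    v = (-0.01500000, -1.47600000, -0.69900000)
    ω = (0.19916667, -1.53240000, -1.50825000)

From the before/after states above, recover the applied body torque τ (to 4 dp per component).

rate change Δω = (-0.00083333, -0.03240000, -0.00825000)
τ = I·(Δω/dt) + ω₀×(Iω₀) = (0.1300, -0.1500, -0.0600)

τ = (0.1300, -0.1500, -0.0600)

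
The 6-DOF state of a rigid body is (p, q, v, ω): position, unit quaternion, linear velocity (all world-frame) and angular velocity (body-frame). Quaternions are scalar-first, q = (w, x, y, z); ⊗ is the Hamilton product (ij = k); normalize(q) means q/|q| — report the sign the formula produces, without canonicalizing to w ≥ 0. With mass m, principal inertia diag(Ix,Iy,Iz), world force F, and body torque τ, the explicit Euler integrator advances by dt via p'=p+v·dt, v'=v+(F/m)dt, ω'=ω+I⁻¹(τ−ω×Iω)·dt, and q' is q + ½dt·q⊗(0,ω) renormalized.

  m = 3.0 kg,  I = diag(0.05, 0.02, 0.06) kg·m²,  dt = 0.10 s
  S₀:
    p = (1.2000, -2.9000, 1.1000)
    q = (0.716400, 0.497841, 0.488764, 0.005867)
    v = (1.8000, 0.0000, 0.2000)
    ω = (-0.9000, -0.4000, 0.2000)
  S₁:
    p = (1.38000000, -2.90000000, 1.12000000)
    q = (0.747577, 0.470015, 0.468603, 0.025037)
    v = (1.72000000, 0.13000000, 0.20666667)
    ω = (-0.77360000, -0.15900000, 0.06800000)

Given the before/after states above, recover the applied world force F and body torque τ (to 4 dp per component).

Δω = ω₁−ω₀ = (0.12640000, 0.24100000, -0.13200000)
applied torque τ = (0.0600, 0.0500, -0.0900)
velocity change Δv = (-0.08000000, 0.13000000, 0.00666667)
F = m·Δv/dt = (-2.4000, 3.9000, 0.2000)

F = (-2.4000, 3.9000, 0.2000)
τ = (0.0600, 0.0500, -0.0900)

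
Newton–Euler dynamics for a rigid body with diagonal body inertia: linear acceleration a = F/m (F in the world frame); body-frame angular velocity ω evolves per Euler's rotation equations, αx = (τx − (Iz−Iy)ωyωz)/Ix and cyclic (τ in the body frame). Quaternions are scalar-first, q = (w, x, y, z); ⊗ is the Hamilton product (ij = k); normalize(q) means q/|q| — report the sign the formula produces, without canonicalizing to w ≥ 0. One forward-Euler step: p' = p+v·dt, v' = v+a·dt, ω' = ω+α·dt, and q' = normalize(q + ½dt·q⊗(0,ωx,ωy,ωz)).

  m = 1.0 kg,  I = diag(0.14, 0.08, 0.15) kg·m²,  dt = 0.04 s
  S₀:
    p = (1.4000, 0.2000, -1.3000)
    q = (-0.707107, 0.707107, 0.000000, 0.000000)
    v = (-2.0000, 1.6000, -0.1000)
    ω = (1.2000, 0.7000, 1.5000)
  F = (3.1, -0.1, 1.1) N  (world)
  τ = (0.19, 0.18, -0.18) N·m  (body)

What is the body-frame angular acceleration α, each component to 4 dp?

α = (0.8321, 2.4750, -0.8640)

ω×(Iω) gyroscopic = (0.0735, -0.0180, -0.0504)
angular accel α = (0.8321, 2.4750, -0.8640)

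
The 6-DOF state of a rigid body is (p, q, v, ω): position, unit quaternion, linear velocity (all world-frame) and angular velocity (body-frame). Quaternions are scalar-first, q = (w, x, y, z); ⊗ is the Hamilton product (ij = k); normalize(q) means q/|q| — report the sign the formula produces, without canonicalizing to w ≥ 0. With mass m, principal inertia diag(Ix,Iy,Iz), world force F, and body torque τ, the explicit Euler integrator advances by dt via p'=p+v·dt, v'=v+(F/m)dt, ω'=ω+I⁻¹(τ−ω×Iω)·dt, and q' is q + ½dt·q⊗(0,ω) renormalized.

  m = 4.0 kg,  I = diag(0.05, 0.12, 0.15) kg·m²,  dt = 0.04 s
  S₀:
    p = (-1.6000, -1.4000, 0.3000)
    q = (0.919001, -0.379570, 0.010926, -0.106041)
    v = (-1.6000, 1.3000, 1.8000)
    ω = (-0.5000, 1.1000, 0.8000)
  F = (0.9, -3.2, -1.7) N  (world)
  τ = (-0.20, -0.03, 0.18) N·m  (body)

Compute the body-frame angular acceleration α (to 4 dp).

α = (-4.5280, -0.5833, 1.4567)

precession coupling ω×(Iω) = (0.0264, 0.0400, -0.0385)
α = I⁻¹(τ − ω×Iω) = (-4.5280, -0.5833, 1.4567)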